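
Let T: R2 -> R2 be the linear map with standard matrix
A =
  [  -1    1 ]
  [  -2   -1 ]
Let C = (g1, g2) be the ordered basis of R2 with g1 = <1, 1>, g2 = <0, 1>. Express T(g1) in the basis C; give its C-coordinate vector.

<0, -3>

Column 1 of [T]_C is the C-coordinate vector of T(g1).
In standard coordinates T(g1) = A g1 = <0, -3>.
Converting to C: <0, -3> = 0·g1 - 3g2, so the coordinate vector is <0, -3>.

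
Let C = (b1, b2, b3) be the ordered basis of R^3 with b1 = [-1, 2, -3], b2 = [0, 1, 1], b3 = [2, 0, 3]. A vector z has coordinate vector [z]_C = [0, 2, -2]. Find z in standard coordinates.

[-4, 2, -4]

The coordinates say z = 0·b1 + 2b2 - 2b3; adding the scaled basis vectors gives [-4, 2, -4].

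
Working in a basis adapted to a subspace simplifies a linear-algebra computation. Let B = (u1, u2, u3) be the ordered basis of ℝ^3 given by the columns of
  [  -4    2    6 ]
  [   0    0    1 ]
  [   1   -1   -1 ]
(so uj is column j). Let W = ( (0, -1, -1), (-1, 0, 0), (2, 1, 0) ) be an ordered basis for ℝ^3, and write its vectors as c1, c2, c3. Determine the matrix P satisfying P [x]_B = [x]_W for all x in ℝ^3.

[[-1, 1, 1], [2, 0, -2], [-1, 1, 2]]

Take x = uj: its B-coordinates are the j-th standard unit vector, so P e_j — column j of P — equals [uj]_W.
u1 = -c1 + 2c2 - c3, giving column 1 = (-1, 2, -1); repeating for each j gives P = [[-1, 1, 1], [2, 0, -2], [-1, 1, 2]].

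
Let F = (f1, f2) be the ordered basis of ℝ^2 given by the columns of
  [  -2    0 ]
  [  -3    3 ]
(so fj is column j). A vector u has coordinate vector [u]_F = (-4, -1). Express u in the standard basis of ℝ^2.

By definition u = -4f1 - f2.
Summing componentwise gives (8, 9).

(8, 9)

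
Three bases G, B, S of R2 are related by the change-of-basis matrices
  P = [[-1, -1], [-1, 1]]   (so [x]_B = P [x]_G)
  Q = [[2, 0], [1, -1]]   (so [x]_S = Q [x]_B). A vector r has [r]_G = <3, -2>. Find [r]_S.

<-2, 4>

Composing the changes, [r]_S = Q P [r]_G.
Q P = [[-2, -2], [0, -2]]; applying this to <3, -2> gives <-2, 4>.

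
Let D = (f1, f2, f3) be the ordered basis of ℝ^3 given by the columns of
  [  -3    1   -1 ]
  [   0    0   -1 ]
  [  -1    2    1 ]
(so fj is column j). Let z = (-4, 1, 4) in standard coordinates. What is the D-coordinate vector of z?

[z]_D is the unique c with M c = z, where M has columns f1, ..., f3.
Solving this 3x3 system gives c = (3, 4, -1).
Check: 3f1 + 4f2 - f3 = (-4, 1, 4).

(3, 4, -1)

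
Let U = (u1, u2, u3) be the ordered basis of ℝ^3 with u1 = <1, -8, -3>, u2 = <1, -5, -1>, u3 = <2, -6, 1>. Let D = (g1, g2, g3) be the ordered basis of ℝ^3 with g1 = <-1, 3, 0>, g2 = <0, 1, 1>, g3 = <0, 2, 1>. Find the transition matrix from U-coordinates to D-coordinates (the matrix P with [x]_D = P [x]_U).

[[-1, -1, -2], [-1, 0, 2], [-2, -1, -1]]

Column j of P is [uj]_D, since P maps U-coordinates to D-coordinates.
Expressing u1 in D: u1 = -g1 - g2 - 2g3, so column 1 of P is <-1, -1, -2>.
Doing the same for each uj gives P = [[-1, -1, -2], [-1, 0, 2], [-2, -1, -1]].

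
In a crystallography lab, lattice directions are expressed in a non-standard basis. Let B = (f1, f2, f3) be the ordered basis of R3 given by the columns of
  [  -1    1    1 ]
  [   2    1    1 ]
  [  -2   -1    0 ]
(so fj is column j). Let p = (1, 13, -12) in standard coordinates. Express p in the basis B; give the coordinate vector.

[p]_B is the unique c with M c = p, where M has columns f1, ..., f3.
Gaussian elimination on [M | p] yields c = (4, 4, 1).
Check: 4f1 + 4f2 + f3 = (1, 13, -12).

(4, 4, 1)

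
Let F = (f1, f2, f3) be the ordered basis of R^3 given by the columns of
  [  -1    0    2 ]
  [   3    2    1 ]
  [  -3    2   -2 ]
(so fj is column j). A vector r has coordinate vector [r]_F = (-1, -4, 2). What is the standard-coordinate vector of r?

r = M [r]_F, where M has columns f1, ..., f3.
Carrying out the matrix-vector product, r = (5, -9, -9).

(5, -9, -9)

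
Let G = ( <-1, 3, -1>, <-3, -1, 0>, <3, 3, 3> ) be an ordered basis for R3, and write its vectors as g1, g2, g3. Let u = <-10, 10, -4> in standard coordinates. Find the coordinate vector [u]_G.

<4, 2, 0>

[u]_G is the unique c with M c = u, where M has columns g1, ..., g3.
Solving this 3x3 system gives c = (4, 2, 0).
Check: 4g1 + 2g2 + 0·g3 = <-10, 10, -4>.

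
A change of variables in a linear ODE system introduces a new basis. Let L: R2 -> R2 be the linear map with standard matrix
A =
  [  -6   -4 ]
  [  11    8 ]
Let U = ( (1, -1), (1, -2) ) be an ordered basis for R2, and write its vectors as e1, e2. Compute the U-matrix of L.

With P the matrix whose columns are e1, e2, [L]_U = P^(-1) A P.
Column by column: L(e1) = A e1 = (-2, 3); its U-coordinates (-1, -1) give column 1.
Continuing for each basis vector yields [L]_U = [[-1, -1], [-1, 3]].

[[-1, -1], [-1, 3]]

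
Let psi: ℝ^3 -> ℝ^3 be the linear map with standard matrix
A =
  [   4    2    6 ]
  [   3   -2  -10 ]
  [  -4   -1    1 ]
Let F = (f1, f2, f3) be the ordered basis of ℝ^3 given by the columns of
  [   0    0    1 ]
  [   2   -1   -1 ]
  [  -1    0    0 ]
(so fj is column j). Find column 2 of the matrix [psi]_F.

Column 2 of [psi]_F is the F-coordinate vector of psi(f2).
In standard coordinates psi(f2) = A f2 = [-2, 2, 1].
Converting to F: [-2, 2, 1] = -f1 - 2f2 - 2f3, so the coordinate vector is [-1, -2, -2].

[-1, -2, -2]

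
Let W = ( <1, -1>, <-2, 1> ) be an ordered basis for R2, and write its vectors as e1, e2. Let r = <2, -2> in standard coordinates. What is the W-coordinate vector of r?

We seek scalars with c_1 e1 + c_2 e2 = r; equivalently solve M c = r where the columns of M are e1, e2.
System: c_1 - 2c_2 = 2, -c_1 + c_2 = -2; solving gives c_1 = 2, c_2 = 0.
Check: 2e1 + 0·e2 = <2, -2>.

<2, 0>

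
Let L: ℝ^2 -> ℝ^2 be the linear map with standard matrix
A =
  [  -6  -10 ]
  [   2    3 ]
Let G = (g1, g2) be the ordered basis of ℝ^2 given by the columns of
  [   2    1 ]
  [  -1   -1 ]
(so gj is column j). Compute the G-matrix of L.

[[-1, 3], [0, -2]]

Let P have columns g1, g2. Then [L]_G = P^(-1) A P.
Here det P = -1, so P^(-1) is integer; computing A P first and then P^(-1)(A P) gives [[-1, 3], [0, -2]].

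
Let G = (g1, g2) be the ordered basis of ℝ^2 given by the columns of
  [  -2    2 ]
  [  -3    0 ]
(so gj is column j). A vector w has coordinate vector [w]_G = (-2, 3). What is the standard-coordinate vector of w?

(10, 6)

w = M [w]_G, where M has columns g1, g2.
Carrying out the matrix-vector product, w = (10, 6).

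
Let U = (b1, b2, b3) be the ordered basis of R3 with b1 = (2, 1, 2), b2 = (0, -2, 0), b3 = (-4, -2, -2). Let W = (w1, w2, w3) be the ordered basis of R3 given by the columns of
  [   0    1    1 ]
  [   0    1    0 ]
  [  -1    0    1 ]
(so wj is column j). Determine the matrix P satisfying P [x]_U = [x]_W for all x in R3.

Let M have columns bj and N have columns wj. Then for every x, N [x]_W = x = M [x]_U, so P = N^(-1) M.
Since det N = 1, N^(-1) has integer entries; multiplying gives P = [[-1, 2, 0], [1, -2, -2], [1, 2, -2]].

[[-1, 2, 0], [1, -2, -2], [1, 2, -2]]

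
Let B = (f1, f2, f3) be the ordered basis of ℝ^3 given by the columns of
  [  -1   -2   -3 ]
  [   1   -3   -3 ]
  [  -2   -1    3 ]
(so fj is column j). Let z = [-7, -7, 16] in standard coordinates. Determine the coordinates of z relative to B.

[-1, -2, 4]

[z]_B is the unique c with M c = z, where M has columns f1, ..., f3.
Solving this 3x3 system gives c = (-1, -2, 4).
Check: -f1 - 2f2 + 4f3 = [-7, -7, 16].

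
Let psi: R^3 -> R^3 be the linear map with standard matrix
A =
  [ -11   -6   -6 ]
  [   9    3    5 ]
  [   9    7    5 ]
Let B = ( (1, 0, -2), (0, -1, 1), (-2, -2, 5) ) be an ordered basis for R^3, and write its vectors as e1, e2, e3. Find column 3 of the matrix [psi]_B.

(0, 3, -2)

Column 3 of [psi]_B is the B-coordinate vector of psi(e3).
In standard coordinates psi(e3) = A e3 = (4, 1, -7).
Converting to B: (4, 1, -7) = 0·e1 + 3e2 - 2e3, so the coordinate vector is (0, 3, -2).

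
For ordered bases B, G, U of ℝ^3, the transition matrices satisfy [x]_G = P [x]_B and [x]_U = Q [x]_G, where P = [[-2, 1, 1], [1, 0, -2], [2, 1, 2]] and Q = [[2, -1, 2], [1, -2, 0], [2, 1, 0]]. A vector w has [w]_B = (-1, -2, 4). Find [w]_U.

(25, 22, -1)

Composing the changes, [w]_U = Q P [w]_B.
Q P = [[-1, 4, 8], [-4, 1, 5], [-3, 2, 0]]; applying this to (-1, -2, 4) gives (25, 22, -1).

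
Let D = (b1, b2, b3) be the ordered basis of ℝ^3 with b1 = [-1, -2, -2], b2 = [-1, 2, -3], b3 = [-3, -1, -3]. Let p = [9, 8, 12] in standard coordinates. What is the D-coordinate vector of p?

Write p = c_1 b1 + ... + c_3 b3 and solve for the c_i.
Solving this 3x3 system gives c = (-3, 0, -2).
Check: -3b1 + 0·b2 - 2b3 = [9, 8, 12].

[-3, 0, -2]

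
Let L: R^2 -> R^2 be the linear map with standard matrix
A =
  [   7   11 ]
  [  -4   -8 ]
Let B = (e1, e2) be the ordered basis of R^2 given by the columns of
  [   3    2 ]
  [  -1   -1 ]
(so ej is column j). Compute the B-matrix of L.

With P the matrix whose columns are e1, e2, [L]_B = P^(-1) A P.
Column by column: L(e1) = A e1 = [10, -4]; its B-coordinates [2, 2] give column 1.
Continuing for each basis vector yields [L]_B = [[2, 3], [2, -3]].

[[2, 3], [2, -3]]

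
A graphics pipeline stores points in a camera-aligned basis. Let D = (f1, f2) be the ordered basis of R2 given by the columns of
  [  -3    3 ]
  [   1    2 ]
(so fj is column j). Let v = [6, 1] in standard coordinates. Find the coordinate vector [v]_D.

We seek scalars with c_1 f1 + c_2 f2 = v; equivalently solve M c = v where the columns of M are f1, f2.
System: -3c_1 + 3c_2 = 6, c_1 + 2c_2 = 1; solving gives c_1 = -1, c_2 = 1.
Check: -f1 + f2 = [6, 1].

[-1, 1]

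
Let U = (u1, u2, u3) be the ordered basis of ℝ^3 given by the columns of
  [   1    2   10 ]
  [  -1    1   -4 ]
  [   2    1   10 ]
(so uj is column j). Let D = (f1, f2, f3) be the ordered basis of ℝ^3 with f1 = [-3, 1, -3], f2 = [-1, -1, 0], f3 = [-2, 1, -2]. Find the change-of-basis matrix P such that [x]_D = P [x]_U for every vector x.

[[-2, -1, -2], [1, -1, 0], [2, 1, -2]]

Column j of P is [uj]_D, since P maps U-coordinates to D-coordinates.
Expressing u1 in D: u1 = -2f1 + f2 + 2f3, so column 1 of P is [-2, 1, 2].
Doing the same for each uj gives P = [[-2, -1, -2], [1, -1, 0], [2, 1, -2]].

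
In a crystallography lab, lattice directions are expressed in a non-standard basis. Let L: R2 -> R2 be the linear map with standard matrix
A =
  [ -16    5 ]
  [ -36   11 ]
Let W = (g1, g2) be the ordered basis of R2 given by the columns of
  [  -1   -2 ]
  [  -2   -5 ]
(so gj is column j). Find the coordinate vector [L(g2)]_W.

<-1, -3>

Compute L(g2) = A g2 = <7, 17> in standard coordinates.
Then write this in W-coordinates: solve for y in y_1 g1 + y_2 g2 = <7, 17>.
This gives y = <-1, -3>, which is column 2 of [L]_W.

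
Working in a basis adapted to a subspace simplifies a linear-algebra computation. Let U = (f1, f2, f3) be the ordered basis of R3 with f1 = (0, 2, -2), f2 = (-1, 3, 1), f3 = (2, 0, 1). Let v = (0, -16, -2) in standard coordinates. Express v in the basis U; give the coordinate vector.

Write v = c_1 f1 + ... + c_3 f3 and solve for the c_i.
Solving this 3x3 system gives c = (-2, -4, -2).
Check: -2f1 - 4f2 - 2f3 = (0, -16, -2).

(-2, -4, -2)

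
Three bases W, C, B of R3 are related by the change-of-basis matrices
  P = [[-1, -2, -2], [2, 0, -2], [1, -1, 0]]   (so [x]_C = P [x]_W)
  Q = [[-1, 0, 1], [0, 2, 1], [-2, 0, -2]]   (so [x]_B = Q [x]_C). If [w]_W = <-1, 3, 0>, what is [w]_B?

<1, -8, 18>

Apply P to get C-coordinates <-5, -2, -4>, then Q to get B-coordinates.
The result is [w]_B = <1, -8, 18>.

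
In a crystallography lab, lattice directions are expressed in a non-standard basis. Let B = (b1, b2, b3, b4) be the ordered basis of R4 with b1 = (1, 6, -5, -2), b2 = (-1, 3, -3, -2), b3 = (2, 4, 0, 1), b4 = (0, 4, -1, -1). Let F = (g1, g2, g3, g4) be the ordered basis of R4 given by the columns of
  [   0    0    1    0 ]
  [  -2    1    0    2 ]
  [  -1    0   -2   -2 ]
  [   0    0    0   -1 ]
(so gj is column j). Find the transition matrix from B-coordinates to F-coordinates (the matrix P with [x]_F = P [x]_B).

Let M have columns bj and N have columns gj. Then for every x, N [x]_F = x = M [x]_B, so P = N^(-1) M.
Since det N = -1, N^(-1) has integer entries; multiplying gives P = [[-1, 1, -2, -1], [0, 1, 2, 0], [1, -1, 2, 0], [2, 2, -1, 1]].

[[-1, 1, -2, -1], [0, 1, 2, 0], [1, -1, 2, 0], [2, 2, -1, 1]]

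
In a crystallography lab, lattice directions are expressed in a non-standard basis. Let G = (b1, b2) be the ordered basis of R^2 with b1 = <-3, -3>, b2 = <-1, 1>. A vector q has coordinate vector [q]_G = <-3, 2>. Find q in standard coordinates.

q = M [q]_G, where M has columns b1, b2.
Carrying out the matrix-vector product, q = <7, 11>.

<7, 11>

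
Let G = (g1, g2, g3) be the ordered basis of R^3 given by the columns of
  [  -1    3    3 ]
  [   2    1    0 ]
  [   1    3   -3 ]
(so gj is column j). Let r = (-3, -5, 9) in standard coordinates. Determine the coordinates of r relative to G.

(-3, 1, -3)

Write r = c_1 g1 + ... + c_3 g3 and solve for the c_i.
Row-reducing the augmented matrix [M | r] gives c = (-3, 1, -3).
Check: -3g1 + g2 - 3g3 = (-3, -5, 9).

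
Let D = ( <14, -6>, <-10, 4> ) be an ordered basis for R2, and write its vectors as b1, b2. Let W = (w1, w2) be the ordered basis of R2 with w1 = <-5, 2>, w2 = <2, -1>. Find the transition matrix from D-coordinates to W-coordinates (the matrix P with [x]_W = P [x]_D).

Column j of P is [bj]_W, since P maps D-coordinates to W-coordinates.
Expressing b1 in W: b1 = -2w1 + 2w2, so column 1 of P is <-2, 2>.
Doing the same for each bj gives P = [[-2, 2], [2, 0]].

[[-2, 2], [2, 0]]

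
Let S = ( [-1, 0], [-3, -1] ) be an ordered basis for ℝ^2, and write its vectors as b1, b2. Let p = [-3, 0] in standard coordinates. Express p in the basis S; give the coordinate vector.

Write p = c_1 b1 + c_2 b2 and solve for the c_i.
System: -c_1 - 3c_2 = -3, 0c_1 - c_2 = 0; solving gives c_1 = 3, c_2 = 0.
Check: 3b1 + 0·b2 = [-3, 0].

[3, 0]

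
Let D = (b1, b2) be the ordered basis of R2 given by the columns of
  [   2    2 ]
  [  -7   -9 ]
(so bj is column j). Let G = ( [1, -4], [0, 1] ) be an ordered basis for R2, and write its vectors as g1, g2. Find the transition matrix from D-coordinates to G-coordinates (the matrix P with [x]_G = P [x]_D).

Column j of P is [bj]_G, since P maps D-coordinates to G-coordinates.
Expressing b1 in G: b1 = 2g1 + g2, so column 1 of P is [2, 1].
Doing the same for each bj gives P = [[2, 2], [1, -1]].

[[2, 2], [1, -1]]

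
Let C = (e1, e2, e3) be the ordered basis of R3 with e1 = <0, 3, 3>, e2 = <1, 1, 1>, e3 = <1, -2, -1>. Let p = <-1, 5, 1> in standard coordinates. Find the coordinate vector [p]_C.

We seek scalars with c_1 e1 + ... + c_3 e3 = p; equivalently solve M c = p where the columns of M are e1, ..., e3.
Solving this 3x3 system gives c = (-2, 3, -4).
Check: -2e1 + 3e2 - 4e3 = <-1, 5, 1>.

<-2, 3, -4>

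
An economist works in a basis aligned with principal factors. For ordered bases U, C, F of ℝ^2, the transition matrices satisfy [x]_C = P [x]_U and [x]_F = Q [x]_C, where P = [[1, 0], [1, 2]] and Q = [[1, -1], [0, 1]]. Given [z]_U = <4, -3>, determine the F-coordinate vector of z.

<6, -2>

Apply P to get C-coordinates <4, -2>, then Q to get F-coordinates.
The result is [z]_F = <6, -2>.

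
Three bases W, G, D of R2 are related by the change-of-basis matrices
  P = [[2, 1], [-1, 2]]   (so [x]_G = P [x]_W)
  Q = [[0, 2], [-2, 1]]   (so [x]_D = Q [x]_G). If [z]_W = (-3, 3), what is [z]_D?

(18, 15)

First [z]_G = P [z]_W = (-3, 9).
Then [z]_D = Q [z]_G = (18, 15).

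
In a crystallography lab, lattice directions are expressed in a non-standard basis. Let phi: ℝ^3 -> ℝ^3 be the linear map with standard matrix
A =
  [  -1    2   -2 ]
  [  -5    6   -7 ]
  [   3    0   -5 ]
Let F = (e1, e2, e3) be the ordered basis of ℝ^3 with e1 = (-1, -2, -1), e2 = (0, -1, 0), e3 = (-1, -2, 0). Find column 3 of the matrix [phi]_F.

(3, 1, 0)

Column 3 of [phi]_F is the F-coordinate vector of phi(e3).
In standard coordinates phi(e3) = A e3 = (-3, -7, -3).
Converting to F: (-3, -7, -3) = 3e1 + e2 + 0·e3, so the coordinate vector is (3, 1, 0).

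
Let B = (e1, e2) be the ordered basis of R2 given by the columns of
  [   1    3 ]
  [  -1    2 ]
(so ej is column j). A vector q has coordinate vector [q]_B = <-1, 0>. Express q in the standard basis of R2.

<-1, 1>

By definition q = -e1 + 0·e2.
Summing componentwise gives <-1, 1>.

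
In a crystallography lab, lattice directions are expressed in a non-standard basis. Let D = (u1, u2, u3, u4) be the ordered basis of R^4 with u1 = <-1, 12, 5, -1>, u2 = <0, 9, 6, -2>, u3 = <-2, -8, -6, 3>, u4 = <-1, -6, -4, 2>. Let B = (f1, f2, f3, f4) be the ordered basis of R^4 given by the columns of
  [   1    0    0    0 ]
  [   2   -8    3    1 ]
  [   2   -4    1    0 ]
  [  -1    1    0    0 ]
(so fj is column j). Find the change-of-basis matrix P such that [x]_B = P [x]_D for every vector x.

Take x = uj: its D-coordinates are the j-th standard unit vector, so P e_j — column j of P — equals [uj]_B.
u1 = -f1 - 2f2 - f3 + f4, giving column 1 = <-1, -2, -1, 1>; repeating for each j gives P = [[-1, 0, -2, -1], [-2, -2, 1, 1], [-1, -2, 2, 2], [1, -1, -2, -2]].

[[-1, 0, -2, -1], [-2, -2, 1, 1], [-1, -2, 2, 2], [1, -1, -2, -2]]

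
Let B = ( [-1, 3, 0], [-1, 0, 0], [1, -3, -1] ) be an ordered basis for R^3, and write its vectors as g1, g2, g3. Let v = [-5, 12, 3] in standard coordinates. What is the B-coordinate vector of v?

[v]_B is the unique c with M c = v, where M has columns g1, ..., g3.
Solving this 3x3 system gives c = (1, 1, -3).
Check: g1 + g2 - 3g3 = [-5, 12, 3].

[1, 1, -3]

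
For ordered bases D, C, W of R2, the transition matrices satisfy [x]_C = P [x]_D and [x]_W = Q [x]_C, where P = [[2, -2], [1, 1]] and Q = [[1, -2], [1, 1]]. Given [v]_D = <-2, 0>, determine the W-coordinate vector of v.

<0, -6>

First [v]_C = P [v]_D = <-4, -2>.
Then [v]_W = Q [v]_C = <0, -6>.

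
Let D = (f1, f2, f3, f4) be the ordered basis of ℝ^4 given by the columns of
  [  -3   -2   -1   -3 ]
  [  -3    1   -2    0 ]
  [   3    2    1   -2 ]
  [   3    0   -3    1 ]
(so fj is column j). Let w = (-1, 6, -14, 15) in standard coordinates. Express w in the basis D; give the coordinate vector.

We seek scalars with c_1 f1 + ... + c_4 f4 = w; equivalently solve M c = w where the columns of M are f1, ..., f4.
Gaussian elimination on [M | w] yields c = (0, -2, -4, 3).
Check: 0·f1 - 2f2 - 4f3 + 3f4 = (-1, 6, -14, 15).

(0, -2, -4, 3)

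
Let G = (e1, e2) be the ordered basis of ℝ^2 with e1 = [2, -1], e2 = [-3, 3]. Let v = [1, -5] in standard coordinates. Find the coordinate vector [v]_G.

[-4, -3]

[v]_G is the unique c with M c = v, where M has columns e1, e2.
System: 2c_1 - 3c_2 = 1, -c_1 + 3c_2 = -5; solving gives c_1 = -4, c_2 = -3.
Check: -4e1 - 3e2 = [1, -5].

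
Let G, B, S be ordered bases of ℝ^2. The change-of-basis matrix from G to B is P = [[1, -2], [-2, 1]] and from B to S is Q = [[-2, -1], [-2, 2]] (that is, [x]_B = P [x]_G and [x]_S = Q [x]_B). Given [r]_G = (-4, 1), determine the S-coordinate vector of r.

(3, 30)

First [r]_B = P [r]_G = (-6, 9).
Then [r]_S = Q [r]_B = (3, 30).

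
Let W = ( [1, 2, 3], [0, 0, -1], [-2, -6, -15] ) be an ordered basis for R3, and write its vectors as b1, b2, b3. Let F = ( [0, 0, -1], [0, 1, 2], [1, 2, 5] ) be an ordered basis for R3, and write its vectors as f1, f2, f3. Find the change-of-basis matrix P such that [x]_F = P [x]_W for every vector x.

[[2, 1, 1], [0, 0, -2], [1, 0, -2]]

Column j of P is [bj]_F, since P maps W-coordinates to F-coordinates.
Expressing b1 in F: b1 = 2f1 + 0·f2 + f3, so column 1 of P is [2, 0, 1].
Doing the same for each bj gives P = [[2, 1, 1], [0, 0, -2], [1, 0, -2]].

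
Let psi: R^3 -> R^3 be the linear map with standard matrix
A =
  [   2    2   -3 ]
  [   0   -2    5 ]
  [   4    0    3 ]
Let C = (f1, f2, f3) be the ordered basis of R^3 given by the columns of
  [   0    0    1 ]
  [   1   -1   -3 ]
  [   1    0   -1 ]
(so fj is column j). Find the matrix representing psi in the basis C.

The j-th column of [psi]_C is [psi(fj)]_C.
psi(f1) = A f1 = <-1, 3, 3> = 2f1 + 2f2 - f3, so column 1 is <2, 2, -1>.
Repeating for f2, f3 and assembling the columns gives [[2, -2, 0], [2, 2, 2], [-1, -2, -1]].

[[2, -2, 0], [2, 2, 2], [-1, -2, -1]]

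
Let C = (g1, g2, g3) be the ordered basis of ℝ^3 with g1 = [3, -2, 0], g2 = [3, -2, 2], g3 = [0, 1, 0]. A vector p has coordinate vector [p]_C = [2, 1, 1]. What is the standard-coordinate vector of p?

By definition p = 2g1 + g2 + g3.
Summing componentwise gives [9, -5, 2].

[9, -5, 2]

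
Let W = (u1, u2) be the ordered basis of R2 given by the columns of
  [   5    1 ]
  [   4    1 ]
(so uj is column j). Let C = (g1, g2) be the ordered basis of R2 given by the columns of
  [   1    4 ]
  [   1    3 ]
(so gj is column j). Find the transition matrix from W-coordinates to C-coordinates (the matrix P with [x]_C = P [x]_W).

Take x = uj: its W-coordinates are the j-th standard unit vector, so P e_j — column j of P — equals [uj]_C.
u1 = g1 + g2, giving column 1 = [1, 1]; repeating for each j gives P = [[1, 1], [1, 0]].

[[1, 1], [1, 0]]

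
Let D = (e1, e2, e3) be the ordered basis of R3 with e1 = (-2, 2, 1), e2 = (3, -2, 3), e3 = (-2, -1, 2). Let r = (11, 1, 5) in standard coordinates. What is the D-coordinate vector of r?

We seek scalars with c_1 e1 + ... + c_3 e3 = r; equivalently solve M c = r where the columns of M are e1, ..., e3.
Row-reducing the augmented matrix [M | r] gives c = (2, 3, -3).
Check: 2e1 + 3e2 - 3e3 = (11, 1, 5).

(2, 3, -3)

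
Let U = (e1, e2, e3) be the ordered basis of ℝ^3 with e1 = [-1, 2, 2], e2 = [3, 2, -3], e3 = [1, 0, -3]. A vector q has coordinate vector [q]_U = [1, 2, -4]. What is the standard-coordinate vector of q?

[1, 6, 8]

The coordinates say q = e1 + 2e2 - 4e3; adding the scaled basis vectors gives [1, 6, 8].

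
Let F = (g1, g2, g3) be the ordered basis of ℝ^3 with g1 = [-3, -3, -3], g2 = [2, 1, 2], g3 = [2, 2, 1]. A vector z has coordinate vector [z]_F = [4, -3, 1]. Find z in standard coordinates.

[-16, -13, -17]

By definition z = 4g1 - 3g2 + g3.
Summing componentwise gives [-16, -13, -17].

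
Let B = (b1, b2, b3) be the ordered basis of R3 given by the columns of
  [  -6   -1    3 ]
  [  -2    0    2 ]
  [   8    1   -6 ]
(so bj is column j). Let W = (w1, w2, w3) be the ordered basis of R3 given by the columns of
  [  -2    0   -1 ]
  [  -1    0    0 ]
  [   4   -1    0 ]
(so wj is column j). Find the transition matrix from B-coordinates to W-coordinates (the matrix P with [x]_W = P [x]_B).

Column j of P is [bj]_W, since P maps B-coordinates to W-coordinates.
Expressing b1 in W: b1 = 2w1 + 0·w2 + 2w3, so column 1 of P is (2, 0, 2).
Doing the same for each bj gives P = [[2, 0, -2], [0, -1, -2], [2, 1, 1]].

[[2, 0, -2], [0, -1, -2], [2, 1, 1]]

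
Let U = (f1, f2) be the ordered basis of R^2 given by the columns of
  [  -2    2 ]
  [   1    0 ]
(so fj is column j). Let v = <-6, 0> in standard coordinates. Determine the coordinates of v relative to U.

We seek scalars with c_1 f1 + c_2 f2 = v; equivalently solve M c = v where the columns of M are f1, f2.
System: -2c_1 + 2c_2 = -6, c_1 + 0c_2 = 0; solving gives c_1 = 0, c_2 = -3.
Check: 0·f1 - 3f2 = <-6, 0>.

<0, -3>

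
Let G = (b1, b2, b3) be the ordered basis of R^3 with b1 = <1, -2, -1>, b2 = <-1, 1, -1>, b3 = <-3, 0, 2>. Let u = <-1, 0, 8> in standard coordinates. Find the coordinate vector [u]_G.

Write u = c_1 b1 + ... + c_3 b3 and solve for the c_i.
Gaussian elimination on [M | u] yields c = (-2, -4, 1).
Check: -2b1 - 4b2 + b3 = <-1, 0, 8>.

<-2, -4, 1>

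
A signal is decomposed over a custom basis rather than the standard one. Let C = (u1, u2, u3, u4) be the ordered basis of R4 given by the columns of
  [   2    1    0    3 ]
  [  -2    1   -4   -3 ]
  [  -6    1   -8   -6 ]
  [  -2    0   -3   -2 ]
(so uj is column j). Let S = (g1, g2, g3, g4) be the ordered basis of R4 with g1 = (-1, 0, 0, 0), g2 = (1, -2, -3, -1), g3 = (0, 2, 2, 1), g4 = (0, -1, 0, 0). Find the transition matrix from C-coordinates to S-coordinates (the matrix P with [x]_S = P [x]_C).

[[0, -2, 2, -1], [2, -1, 2, 2], [0, -1, -1, 0], [-2, -1, -2, -1]]

Let M have columns uj and N have columns gj. Then for every x, N [x]_S = x = M [x]_C, so P = N^(-1) M.
Since det N = -1, N^(-1) has integer entries; multiplying gives P = [[0, -2, 2, -1], [2, -1, 2, 2], [0, -1, -1, 0], [-2, -1, -2, -1]].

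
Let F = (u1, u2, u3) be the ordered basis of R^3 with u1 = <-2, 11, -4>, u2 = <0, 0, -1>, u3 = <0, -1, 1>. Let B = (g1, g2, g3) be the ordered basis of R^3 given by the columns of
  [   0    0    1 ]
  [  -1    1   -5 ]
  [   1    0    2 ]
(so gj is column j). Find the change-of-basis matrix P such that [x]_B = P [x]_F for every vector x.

[[0, -1, 1], [1, -1, 0], [-2, 0, 0]]

Let M have columns uj and N have columns gj. Then for every x, N [x]_B = x = M [x]_F, so P = N^(-1) M.
Since det N = -1, N^(-1) has integer entries; multiplying gives P = [[0, -1, 1], [1, -1, 0], [-2, 0, 0]].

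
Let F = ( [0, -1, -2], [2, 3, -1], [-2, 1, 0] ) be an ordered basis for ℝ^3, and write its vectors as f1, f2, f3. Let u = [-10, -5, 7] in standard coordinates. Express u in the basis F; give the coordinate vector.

[-2, -3, 2]

Write u = c_1 f1 + ... + c_3 f3 and solve for the c_i.
Gaussian elimination on [M | u] yields c = (-2, -3, 2).
Check: -2f1 - 3f2 + 2f3 = [-10, -5, 7].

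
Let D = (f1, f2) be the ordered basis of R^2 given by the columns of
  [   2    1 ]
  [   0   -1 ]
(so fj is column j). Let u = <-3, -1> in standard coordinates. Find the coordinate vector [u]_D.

Write u = c_1 f1 + c_2 f2 and solve for the c_i.
System: 2c_1 + c_2 = -3, 0c_1 - c_2 = -1; solving gives c_1 = -2, c_2 = 1.
Check: -2f1 + f2 = <-3, -1>.

<-2, 1>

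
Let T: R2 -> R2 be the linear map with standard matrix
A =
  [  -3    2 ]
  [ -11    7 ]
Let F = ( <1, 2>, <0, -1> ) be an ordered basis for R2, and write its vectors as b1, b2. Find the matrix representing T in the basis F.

The j-th column of [T]_F is [T(bj)]_F.
T(b1) = A b1 = <1, 3> = b1 - b2, so column 1 is <1, -1>.
Repeating for b2 and assembling the columns gives [[1, -2], [-1, 3]].

[[1, -2], [-1, 3]]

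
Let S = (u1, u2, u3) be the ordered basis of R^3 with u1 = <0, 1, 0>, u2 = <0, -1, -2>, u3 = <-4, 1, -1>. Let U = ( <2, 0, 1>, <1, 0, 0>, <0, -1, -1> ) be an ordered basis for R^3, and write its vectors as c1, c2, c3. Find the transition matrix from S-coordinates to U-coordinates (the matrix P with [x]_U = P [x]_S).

[[-1, -1, -2], [2, 2, 0], [-1, 1, -1]]

Column j of P is [uj]_U, since P maps S-coordinates to U-coordinates.
Expressing u1 in U: u1 = -c1 + 2c2 - c3, so column 1 of P is <-1, 2, -1>.
Doing the same for each uj gives P = [[-1, -1, -2], [2, 2, 0], [-1, 1, -1]].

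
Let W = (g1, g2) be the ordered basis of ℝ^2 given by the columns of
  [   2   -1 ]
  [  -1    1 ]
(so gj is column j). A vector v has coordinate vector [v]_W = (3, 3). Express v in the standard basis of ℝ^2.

v = M [v]_W, where M has columns g1, g2.
Carrying out the matrix-vector product, v = (3, 0).

(3, 0)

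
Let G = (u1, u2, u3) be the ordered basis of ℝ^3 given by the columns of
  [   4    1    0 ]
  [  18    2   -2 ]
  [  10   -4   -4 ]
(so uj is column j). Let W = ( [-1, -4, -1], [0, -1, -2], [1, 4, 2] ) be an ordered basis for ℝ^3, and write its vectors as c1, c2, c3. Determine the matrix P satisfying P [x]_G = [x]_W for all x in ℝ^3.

Column j of P is [uj]_W, since P maps G-coordinates to W-coordinates.
Expressing u1 in W: u1 = -2c1 - 2c2 + 2c3, so column 1 of P is [-2, -2, 2].
Doing the same for each uj gives P = [[-2, -2, 0], [-2, 2, 2], [2, -1, 0]].

[[-2, -2, 0], [-2, 2, 2], [2, -1, 0]]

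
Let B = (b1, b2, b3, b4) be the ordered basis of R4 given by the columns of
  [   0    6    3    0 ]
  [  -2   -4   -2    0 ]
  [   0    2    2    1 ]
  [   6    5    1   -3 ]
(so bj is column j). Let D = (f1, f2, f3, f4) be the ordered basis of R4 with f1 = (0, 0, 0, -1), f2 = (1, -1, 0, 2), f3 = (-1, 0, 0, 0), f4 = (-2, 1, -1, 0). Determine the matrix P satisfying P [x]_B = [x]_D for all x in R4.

Let M have columns bj and N have columns fj. Then for every x, N [x]_D = x = M [x]_B, so P = N^(-1) M.
Since det N = 1, N^(-1) has integer entries; multiplying gives P = [[-2, -1, -1, 1], [2, 2, 0, -1], [2, 0, 1, 1], [0, -2, -2, -1]].

[[-2, -1, -1, 1], [2, 2, 0, -1], [2, 0, 1, 1], [0, -2, -2, -1]]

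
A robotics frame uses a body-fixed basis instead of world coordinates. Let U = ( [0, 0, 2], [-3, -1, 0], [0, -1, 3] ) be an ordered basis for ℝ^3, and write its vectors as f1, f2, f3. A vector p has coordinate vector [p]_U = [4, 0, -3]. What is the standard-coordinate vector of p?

By definition p = 4f1 + 0·f2 - 3f3.
Summing componentwise gives [0, 3, -1].

[0, 3, -1]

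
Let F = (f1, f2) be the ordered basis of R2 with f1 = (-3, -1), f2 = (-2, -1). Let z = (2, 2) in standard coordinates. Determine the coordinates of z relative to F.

We seek scalars with c_1 f1 + c_2 f2 = z; equivalently solve M c = z where the columns of M are f1, f2.
System: -3c_1 - 2c_2 = 2, -c_1 - c_2 = 2; solving gives c_1 = 2, c_2 = -4.
Check: 2f1 - 4f2 = (2, 2).

(2, -4)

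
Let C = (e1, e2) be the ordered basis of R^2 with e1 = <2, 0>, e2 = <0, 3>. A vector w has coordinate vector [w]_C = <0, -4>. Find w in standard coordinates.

<0, -12>

w = M [w]_C, where M has columns e1, e2.
Carrying out the matrix-vector product, w = <0, -12>.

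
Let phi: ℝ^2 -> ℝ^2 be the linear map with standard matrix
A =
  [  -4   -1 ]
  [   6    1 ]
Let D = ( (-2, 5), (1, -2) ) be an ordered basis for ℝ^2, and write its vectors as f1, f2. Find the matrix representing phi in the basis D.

Let P have columns f1, f2. Then [phi]_D = P^(-1) A P.
Here det P = -1, so P^(-1) is integer; computing A P first and then P^(-1)(A P) gives [[-1, 0], [1, -2]].

[[-1, 0], [1, -2]]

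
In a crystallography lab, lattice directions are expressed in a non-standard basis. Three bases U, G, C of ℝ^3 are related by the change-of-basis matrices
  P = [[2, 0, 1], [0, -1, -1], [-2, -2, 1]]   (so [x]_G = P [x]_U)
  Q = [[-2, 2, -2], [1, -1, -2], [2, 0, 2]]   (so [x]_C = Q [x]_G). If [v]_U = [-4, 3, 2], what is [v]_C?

First [v]_G = P [v]_U = [-6, -5, 4].
Then [v]_C = Q [v]_G = [-6, -9, -4].

[-6, -9, -4]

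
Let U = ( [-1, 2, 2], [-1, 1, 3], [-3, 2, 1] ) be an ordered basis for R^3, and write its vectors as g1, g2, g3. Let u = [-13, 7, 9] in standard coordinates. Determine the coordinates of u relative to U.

[-2, 3, 4]

We seek scalars with c_1 g1 + ... + c_3 g3 = u; equivalently solve M c = u where the columns of M are g1, ..., g3.
Row-reducing the augmented matrix [M | u] gives c = (-2, 3, 4).
Check: -2g1 + 3g2 + 4g3 = [-13, 7, 9].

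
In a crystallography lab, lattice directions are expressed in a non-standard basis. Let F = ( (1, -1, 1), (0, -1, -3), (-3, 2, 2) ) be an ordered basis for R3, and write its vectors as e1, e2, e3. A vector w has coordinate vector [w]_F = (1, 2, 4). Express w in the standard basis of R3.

w = M [w]_F, where M has columns e1, ..., e3.
Carrying out the matrix-vector product, w = (-11, 5, 3).

(-11, 5, 3)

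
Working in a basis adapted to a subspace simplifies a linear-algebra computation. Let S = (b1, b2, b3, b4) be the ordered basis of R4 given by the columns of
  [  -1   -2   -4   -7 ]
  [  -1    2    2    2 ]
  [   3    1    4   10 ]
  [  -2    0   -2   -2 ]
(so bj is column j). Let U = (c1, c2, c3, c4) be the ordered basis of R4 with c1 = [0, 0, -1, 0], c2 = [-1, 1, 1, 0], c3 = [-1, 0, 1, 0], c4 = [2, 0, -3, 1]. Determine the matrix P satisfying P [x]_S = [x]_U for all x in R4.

Let M have columns bj and N have columns cj. Then for every x, N [x]_U = x = M [x]_S, so P = N^(-1) M.
Since det N = -1, N^(-1) has integer entries; multiplying gives P = [[0, 1, 2, -1], [-1, 2, 2, 2], [-2, 0, -2, 1], [-2, 0, -2, -2]].

[[0, 1, 2, -1], [-1, 2, 2, 2], [-2, 0, -2, 1], [-2, 0, -2, -2]]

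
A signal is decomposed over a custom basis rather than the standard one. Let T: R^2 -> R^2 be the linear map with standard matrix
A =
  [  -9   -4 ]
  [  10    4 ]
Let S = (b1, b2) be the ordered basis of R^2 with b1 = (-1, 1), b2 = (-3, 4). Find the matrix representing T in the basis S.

[[-2, -2], [-1, -3]]

The j-th column of [T]_S is [T(bj)]_S.
T(b1) = A b1 = (5, -6) = -2b1 - b2, so column 1 is (-2, -1).
Repeating for b2 and assembling the columns gives [[-2, -2], [-1, -3]].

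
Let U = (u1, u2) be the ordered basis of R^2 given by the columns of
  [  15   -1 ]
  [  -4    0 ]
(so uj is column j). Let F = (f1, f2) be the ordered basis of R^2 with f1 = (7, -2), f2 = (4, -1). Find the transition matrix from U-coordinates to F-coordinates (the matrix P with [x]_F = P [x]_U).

Column j of P is [uj]_F, since P maps U-coordinates to F-coordinates.
Expressing u1 in F: u1 = f1 + 2f2, so column 1 of P is (1, 2).
Doing the same for each uj gives P = [[1, 1], [2, -2]].

[[1, 1], [2, -2]]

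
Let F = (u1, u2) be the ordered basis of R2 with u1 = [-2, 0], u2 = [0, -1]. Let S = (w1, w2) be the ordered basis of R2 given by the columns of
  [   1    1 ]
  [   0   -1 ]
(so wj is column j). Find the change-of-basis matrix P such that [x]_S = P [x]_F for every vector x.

Let M have columns uj and N have columns wj. Then for every x, N [x]_S = x = M [x]_F, so P = N^(-1) M.
Since det N = -1, N^(-1) has integer entries; multiplying gives P = [[-2, -1], [0, 1]].

[[-2, -1], [0, 1]]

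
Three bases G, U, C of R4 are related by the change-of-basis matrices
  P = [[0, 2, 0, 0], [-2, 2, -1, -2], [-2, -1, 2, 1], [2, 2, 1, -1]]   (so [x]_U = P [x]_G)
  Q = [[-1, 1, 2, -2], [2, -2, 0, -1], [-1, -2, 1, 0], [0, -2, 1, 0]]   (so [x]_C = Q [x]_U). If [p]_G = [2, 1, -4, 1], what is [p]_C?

First [p]_U = P [p]_G = [2, 0, -12, 1].
Then [p]_C = Q [p]_U = [-28, 3, -14, -12].

[-28, 3, -14, -12]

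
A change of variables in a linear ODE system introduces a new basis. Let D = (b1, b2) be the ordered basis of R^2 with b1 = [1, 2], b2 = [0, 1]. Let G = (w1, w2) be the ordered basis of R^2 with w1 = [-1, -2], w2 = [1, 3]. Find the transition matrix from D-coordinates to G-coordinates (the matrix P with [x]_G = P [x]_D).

[[-1, 1], [0, 1]]

Let M have columns bj and N have columns wj. Then for every x, N [x]_G = x = M [x]_D, so P = N^(-1) M.
Since det N = -1, N^(-1) has integer entries; multiplying gives P = [[-1, 1], [0, 1]].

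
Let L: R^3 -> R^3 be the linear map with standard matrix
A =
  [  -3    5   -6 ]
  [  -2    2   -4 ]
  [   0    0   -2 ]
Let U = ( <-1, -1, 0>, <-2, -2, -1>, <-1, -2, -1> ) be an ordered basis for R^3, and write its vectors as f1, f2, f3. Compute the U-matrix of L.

[[0, 0, 2], [2, 0, 1], [-2, -2, -3]]

With P the matrix whose columns are f1, ..., f3, [L]_U = P^(-1) A P.
Column by column: L(f1) = A f1 = <-2, 0, 0>; its U-coordinates <0, 2, -2> give column 1.
Continuing for each basis vector yields [L]_U = [[0, 0, 2], [2, 0, 1], [-2, -2, -3]].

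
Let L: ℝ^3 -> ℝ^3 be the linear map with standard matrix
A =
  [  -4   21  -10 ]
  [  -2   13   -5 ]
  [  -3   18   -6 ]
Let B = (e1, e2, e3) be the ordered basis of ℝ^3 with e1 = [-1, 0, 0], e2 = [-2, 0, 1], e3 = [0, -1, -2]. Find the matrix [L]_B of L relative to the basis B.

Let P have columns e1, ..., e3. Then [L]_B = P^(-1) A P.
Here det P = -1, so P^(-1) is integer; computing A P first and then P^(-1)(A P) gives [[-2, -2, 1], [-1, 2, 0], [-2, 1, 3]].

[[-2, -2, 1], [-1, 2, 0], [-2, 1, 3]]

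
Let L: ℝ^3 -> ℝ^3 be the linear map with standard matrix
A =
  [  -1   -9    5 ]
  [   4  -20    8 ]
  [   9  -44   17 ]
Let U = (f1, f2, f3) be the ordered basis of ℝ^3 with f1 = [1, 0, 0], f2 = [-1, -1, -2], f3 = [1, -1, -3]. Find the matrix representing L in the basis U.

[[-3, 2, -3], [-3, 1, 2], [-1, -1, -2]]

The j-th column of [L]_U is [L(fj)]_U.
L(f1) = A f1 = [-1, 4, 9] = -3f1 - 3f2 - f3, so column 1 is [-3, -3, -1].
Repeating for f2, f3 and assembling the columns gives [[-3, 2, -3], [-3, 1, 2], [-1, -1, -2]].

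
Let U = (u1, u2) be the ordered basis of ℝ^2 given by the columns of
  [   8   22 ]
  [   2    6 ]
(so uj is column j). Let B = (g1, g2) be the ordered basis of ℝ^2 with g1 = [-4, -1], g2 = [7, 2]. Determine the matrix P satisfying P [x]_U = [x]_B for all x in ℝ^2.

[[-2, -2], [0, 2]]

Take x = uj: its U-coordinates are the j-th standard unit vector, so P e_j — column j of P — equals [uj]_B.
u1 = -2g1 + 0·g2, giving column 1 = [-2, 0]; repeating for each j gives P = [[-2, -2], [0, 2]].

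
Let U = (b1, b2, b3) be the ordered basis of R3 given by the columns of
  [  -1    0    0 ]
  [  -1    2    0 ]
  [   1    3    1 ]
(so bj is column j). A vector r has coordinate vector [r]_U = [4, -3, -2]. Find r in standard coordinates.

r = M [r]_U, where M has columns b1, ..., b3.
Carrying out the matrix-vector product, r = [-4, -10, -7].

[-4, -10, -7]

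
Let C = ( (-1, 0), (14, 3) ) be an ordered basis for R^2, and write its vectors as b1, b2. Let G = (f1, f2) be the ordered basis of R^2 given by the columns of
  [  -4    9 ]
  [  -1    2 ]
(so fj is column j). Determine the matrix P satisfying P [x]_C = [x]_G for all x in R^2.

Take x = bj: its C-coordinates are the j-th standard unit vector, so P e_j — column j of P — equals [bj]_G.
b1 = -2f1 - f2, giving column 1 = (-2, -1); repeating for each j gives P = [[-2, 1], [-1, 2]].

[[-2, 1], [-1, 2]]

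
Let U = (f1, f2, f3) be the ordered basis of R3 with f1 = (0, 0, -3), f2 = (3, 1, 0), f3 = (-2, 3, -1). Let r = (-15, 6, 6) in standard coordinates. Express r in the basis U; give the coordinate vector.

(-3, -3, 3)

Write r = c_1 f1 + ... + c_3 f3 and solve for the c_i.
Solving this 3x3 system gives c = (-3, -3, 3).
Check: -3f1 - 3f2 + 3f3 = (-15, 6, 6).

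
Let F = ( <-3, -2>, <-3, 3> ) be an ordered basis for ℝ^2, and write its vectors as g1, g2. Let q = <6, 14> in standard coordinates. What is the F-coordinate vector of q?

Write q = c_1 g1 + c_2 g2 and solve for the c_i.
System: -3c_1 - 3c_2 = 6, -2c_1 + 3c_2 = 14; solving gives c_1 = -4, c_2 = 2.
Check: -4g1 + 2g2 = <6, 14>.

<-4, 2>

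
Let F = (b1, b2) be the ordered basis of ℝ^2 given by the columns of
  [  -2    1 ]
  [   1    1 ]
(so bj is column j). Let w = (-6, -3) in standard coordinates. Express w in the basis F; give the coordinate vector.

(1, -4)

Write w = c_1 b1 + c_2 b2 and solve for the c_i.
System: -2c_1 + c_2 = -6, c_1 + c_2 = -3; solving gives c_1 = 1, c_2 = -4.
Check: b1 - 4b2 = (-6, -3).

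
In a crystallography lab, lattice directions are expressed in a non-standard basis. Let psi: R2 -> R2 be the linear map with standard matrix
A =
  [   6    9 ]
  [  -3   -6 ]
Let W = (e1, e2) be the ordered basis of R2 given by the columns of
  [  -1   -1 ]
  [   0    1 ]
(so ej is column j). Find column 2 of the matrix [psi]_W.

(0, -3)

Compute psi(e2) = A e2 = (3, -3) in standard coordinates.
Then write this in W-coordinates: solve for y in y_1 e1 + y_2 e2 = (3, -3).
This gives y = (0, -3), which is column 2 of [psi]_W.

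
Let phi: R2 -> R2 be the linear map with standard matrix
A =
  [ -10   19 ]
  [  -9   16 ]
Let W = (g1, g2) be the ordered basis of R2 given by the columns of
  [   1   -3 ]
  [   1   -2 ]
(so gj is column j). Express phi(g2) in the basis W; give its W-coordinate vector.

<1, 3>

Column 2 of [phi]_W is the W-coordinate vector of phi(g2).
In standard coordinates phi(g2) = A g2 = <-8, -5>.
Converting to W: <-8, -5> = g1 + 3g2, so the coordinate vector is <1, 3>.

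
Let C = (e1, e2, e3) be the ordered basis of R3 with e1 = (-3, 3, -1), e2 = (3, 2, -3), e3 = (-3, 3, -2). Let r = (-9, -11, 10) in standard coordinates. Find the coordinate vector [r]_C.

(-4, -4, 3)

[r]_C is the unique c with M c = r, where M has columns e1, ..., e3.
Gaussian elimination on [M | r] yields c = (-4, -4, 3).
Check: -4e1 - 4e2 + 3e3 = (-9, -11, 10).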